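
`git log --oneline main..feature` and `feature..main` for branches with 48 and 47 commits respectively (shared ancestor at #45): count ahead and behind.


Common ancestor: commit #45
feature commits after divergence: 48 - 45 = 3
main commits after divergence: 47 - 45 = 2
feature is 3 commits ahead of main
main is 2 commits ahead of feature

feature ahead: 3, main ahead: 2


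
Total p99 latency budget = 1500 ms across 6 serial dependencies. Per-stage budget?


Formula: per_stage = total_budget / stages
per_stage = 1500 / 6
per_stage = 250.0 ms

250.0 ms


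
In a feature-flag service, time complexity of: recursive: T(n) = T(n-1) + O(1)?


Reasoning: linear recursion with constant work per frame
Complexity: O(n)

O(n)


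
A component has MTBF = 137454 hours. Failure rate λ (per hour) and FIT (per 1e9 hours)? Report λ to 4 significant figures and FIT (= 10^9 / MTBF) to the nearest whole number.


Formula: λ = 1 / MTBF; FIT = λ × 1e9 = 1e9 / MTBF
λ = 1 / 137454 ≈ 7.275e-06 failures/hour
FIT = 1e9 / 137454 ≈ 7275 failures per 1e9 hours (nearest whole number)

λ = 7.275e-06 /h, FIT = 7275


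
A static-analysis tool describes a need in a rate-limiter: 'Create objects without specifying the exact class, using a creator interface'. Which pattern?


This matches the Factory Method pattern

Factory Method


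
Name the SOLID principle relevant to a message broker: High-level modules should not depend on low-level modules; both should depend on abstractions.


This describes the Dependency Inversion Principle (DIP)

Dependency Inversion Principle (DIP)


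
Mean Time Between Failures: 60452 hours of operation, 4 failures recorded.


Formula: MTBF = Total operating time / Number of failures
MTBF = 60452 / 4
MTBF = 15113.0 hours

15113.0 hours


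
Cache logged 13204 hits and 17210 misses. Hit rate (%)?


Formula: hit rate = hits / (hits + misses) * 100
hit rate = 13204 / (13204 + 17210) * 100
hit rate = 13204 / 30414 * 100
hit rate = 43.41%

43.41%


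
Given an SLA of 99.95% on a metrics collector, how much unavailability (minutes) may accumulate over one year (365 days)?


Formula: allowed downtime = period * (100 - SLA) / 100
Period (year (365 days)) = 525600 minutes
Unavailability fraction = (100 - 99.95) / 100
Allowed downtime = 525600 * (100 - 99.95) / 100
Allowed downtime = 262.8 minutes

262.8 minutes


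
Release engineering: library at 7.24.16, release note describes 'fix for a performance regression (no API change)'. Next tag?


Current: 7.24.16
Change category: 'fix for a performance regression (no API change)' → patch bump
SemVer rule: patch bump → increment PATCH (MAJOR and MINOR unchanged)
New: 7.24.17

7.24.17


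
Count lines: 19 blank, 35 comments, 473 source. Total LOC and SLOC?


Total LOC = blank + comment + code
Total LOC = 19 + 35 + 473 = 527
SLOC (source only) = code = 473

Total LOC: 527, SLOC: 473


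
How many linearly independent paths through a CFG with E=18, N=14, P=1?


Formula: V(G) = E - N + 2P
V(G) = 18 - 14 + 2*1
V(G) = 4 + 2
V(G) = 6

6


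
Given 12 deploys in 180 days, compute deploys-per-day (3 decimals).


Formula: deployments per day = releases / days
= 12 / 180
= 0.067 deploys/day
(equivalently, 0.47 deploys/week)

0.067 deploys/day


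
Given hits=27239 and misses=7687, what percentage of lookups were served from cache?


Formula: hit rate = hits / (hits + misses) * 100
hit rate = 27239 / (27239 + 7687) * 100
hit rate = 27239 / 34926 * 100
hit rate = 77.99%

77.99%


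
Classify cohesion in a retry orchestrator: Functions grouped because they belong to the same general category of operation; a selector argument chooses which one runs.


Reasoning: Grouped by category of activity, not by data or sequence
Type: Logical cohesion

Logical cohesion


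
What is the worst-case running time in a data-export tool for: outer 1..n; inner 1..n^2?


Reasoning: n times n^2
Complexity: O(n^3)

O(n^3)


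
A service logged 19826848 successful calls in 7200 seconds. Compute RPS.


Formula: throughput = requests / seconds
throughput = 19826848 / 7200
throughput = 2753.73 requests/second

2753.73 requests/second


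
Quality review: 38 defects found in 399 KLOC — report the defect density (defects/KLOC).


Defect density = defects / KLOC
Defect density = 38 / 399
Defect density = 0.095 defects/KLOC

0.095 defects/KLOC


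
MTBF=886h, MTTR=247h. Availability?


Availability = MTBF / (MTBF + MTTR)
Availability = 886 / (886 + 247)
Availability = 886 / 1133
Availability = 78.1995%

78.1995%


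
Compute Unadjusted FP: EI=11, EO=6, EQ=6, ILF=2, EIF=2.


UFP = EI*4 + EO*5 + EQ*4 + ILF*10 + EIF*7
UFP = 11*4 + 6*5 + 6*4 + 2*10 + 2*7
UFP = 44 + 30 + 24 + 20 + 14
UFP = 132

132


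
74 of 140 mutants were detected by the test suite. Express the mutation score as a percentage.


Mutation score = killed / total * 100
Mutation score = 74 / 140 * 100
Mutation score = 52.86%

52.86%


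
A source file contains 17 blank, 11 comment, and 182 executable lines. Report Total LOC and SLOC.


Total LOC = blank + comment + code
Total LOC = 17 + 11 + 182 = 210
SLOC (source only) = code = 182

Total LOC: 210, SLOC: 182


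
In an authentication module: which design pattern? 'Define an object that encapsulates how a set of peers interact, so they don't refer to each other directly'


This matches the Mediator pattern

Mediator


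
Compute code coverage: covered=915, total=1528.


Coverage = covered / total * 100
Coverage = 915 / 1528 * 100
Coverage = 59.88%

59.88%


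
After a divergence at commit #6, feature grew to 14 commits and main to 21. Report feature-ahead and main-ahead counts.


Common ancestor: commit #6
feature commits after divergence: 14 - 6 = 8
main commits after divergence: 21 - 6 = 15
feature is 8 commits ahead of main
main is 15 commits ahead of feature

feature ahead: 8, main ahead: 15


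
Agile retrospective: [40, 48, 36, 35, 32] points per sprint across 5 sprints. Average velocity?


Formula: Avg velocity = Total points / Number of sprints
Points: [40, 48, 36, 35, 32]
Sum = 40 + 48 + 36 + 35 + 32 = 191
Avg velocity = 191 / 5 = 38.2 points/sprint

38.2 points/sprint


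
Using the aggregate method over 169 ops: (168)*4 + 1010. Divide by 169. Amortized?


Formula: Amortized cost = Total cost / Operations
Total cost = (168 * 4) + (1 * 1010)
Total cost = 672 + 1010 = 1682
Amortized = 1682 / 169 = 9.9527

9.9527


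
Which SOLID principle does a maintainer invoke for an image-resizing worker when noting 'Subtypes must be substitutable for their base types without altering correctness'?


This describes the Liskov Substitution Principle (LSP)

Liskov Substitution Principle (LSP)


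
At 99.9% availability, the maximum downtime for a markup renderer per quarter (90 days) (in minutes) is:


Formula: allowed downtime = period * (100 - SLA) / 100
Period (quarter (90 days)) = 129600 minutes
Unavailability fraction = (100 - 99.9) / 100
Allowed downtime = 129600 * (100 - 99.9) / 100
Allowed downtime = 129.6 minutes

129.6 minutes


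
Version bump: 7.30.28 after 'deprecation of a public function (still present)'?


Current: 7.30.28
Change category: 'deprecation of a public function (still present)' → minor bump
SemVer rule: minor bump → increment MINOR, reset PATCH to 0 (MAJOR unchanged)
New: 7.31.0

7.31.0


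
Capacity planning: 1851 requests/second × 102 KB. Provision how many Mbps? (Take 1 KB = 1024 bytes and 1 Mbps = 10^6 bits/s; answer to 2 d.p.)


Formula: Mbps = payload_bytes * RPS * 8 / 1e6
Payload per request = 102 KB = 102 * 1024 = 104448 bytes
Total bytes/sec = 104448 * 1851 = 193333248
Total bits/sec = 193333248 * 8 = 1546665984
Mbps = 1546665984 / 1e6 = 1546.67

1546.67 Mbps


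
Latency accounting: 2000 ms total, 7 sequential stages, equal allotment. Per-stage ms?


Formula: per_stage = total_budget / stages
per_stage = 2000 / 7
per_stage = 285.71 ms

285.71 ms


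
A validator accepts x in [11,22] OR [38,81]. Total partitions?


Valid ranges: [11,22] and [38,81]
Class 1: x < 11 — invalid
Class 2: 11 ≤ x ≤ 22 — valid
Class 3: 22 < x < 38 — invalid (gap between ranges)
Class 4: 38 ≤ x ≤ 81 — valid
Class 5: x > 81 — invalid
Total equivalence classes: 5

5 equivalence classes


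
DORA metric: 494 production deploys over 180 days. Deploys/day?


Formula: deployments per day = releases / days
= 494 / 180
= 2.744 deploys/day
(equivalently, 19.21 deploys/week)

2.744 deploys/day


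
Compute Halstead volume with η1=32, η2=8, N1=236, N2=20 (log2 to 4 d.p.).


Formula: V = N * log2(η), where N = N1 + N2 and η = η1 + η2
η = 32 + 8 = 40
N = 236 + 20 = 256
log2(40) ≈ 5.3219
V = 256 * 5.3219 = 1362.41

1362.41


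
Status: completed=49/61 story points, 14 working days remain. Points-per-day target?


Formula: Required rate = Remaining points / Days left
Remaining = 61 - 49 = 12 points
Required rate = 12 / 14 = 0.86 points/day

0.86 points/day


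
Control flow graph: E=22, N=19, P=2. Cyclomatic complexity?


Formula: V(G) = E - N + 2P
V(G) = 22 - 19 + 2*2
V(G) = 3 + 4
V(G) = 7

7


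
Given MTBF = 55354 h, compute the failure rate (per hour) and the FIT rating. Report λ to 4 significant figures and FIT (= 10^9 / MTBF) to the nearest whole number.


Formula: λ = 1 / MTBF; FIT = λ × 1e9 = 1e9 / MTBF
λ = 1 / 55354 ≈ 1.807e-05 failures/hour
FIT = 1e9 / 55354 ≈ 18066 failures per 1e9 hours (nearest whole number)

λ = 1.807e-05 /h, FIT = 18066


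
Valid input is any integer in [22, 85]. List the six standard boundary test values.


Range: [22, 85]
Boundaries: just below min, min, min+1, max-1, max, just above max
Values: [21, 22, 23, 84, 85, 86]

[21, 22, 23, 84, 85, 86]


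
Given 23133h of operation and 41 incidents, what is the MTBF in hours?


Formula: MTBF = Total operating time / Number of failures
MTBF = 23133 / 41
MTBF = 564.22 hours

564.22 hours


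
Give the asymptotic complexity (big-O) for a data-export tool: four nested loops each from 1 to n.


Reasoning: four levels of nesting
Complexity: O(n^4)

O(n^4)


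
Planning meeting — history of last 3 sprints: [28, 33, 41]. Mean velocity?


Formula: Avg velocity = Total points / Number of sprints
Points: [28, 33, 41]
Sum = 28 + 33 + 41 = 102
Avg velocity = 102 / 3 = 34.0 points/sprint

34.0 points/sprint


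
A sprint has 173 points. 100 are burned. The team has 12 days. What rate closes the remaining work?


Formula: Required rate = Remaining points / Days left
Remaining = 173 - 100 = 73 points
Required rate = 73 / 12 = 6.08 points/day

6.08 points/day


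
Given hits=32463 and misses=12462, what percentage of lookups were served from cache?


Formula: hit rate = hits / (hits + misses) * 100
hit rate = 32463 / (32463 + 12462) * 100
hit rate = 32463 / 44925 * 100
hit rate = 72.26%

72.26%


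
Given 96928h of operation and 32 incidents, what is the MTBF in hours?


Formula: MTBF = Total operating time / Number of failures
MTBF = 96928 / 32
MTBF = 3029.0 hours

3029.0 hours


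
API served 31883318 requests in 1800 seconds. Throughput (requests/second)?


Formula: throughput = requests / seconds
throughput = 31883318 / 1800
throughput = 17712.95 requests/second

17712.95 requests/second


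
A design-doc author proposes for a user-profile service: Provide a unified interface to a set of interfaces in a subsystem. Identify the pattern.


This matches the Facade pattern

Facade


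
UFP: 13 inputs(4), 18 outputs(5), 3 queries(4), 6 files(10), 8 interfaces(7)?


UFP = EI*4 + EO*5 + EQ*4 + ILF*10 + EIF*7
UFP = 13*4 + 18*5 + 3*4 + 6*10 + 8*7
UFP = 52 + 90 + 12 + 60 + 56
UFP = 270

270


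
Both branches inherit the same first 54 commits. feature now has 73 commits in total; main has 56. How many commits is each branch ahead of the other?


Common ancestor: commit #54
feature commits after divergence: 73 - 54 = 19
main commits after divergence: 56 - 54 = 2
feature is 19 commits ahead of main
main is 2 commits ahead of feature

feature ahead: 19, main ahead: 2


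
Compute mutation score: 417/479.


Mutation score = killed / total * 100
Mutation score = 417 / 479 * 100
Mutation score = 87.06%

87.06%


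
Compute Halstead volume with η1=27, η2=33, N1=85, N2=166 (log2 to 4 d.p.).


Formula: V = N * log2(η), where N = N1 + N2 and η = η1 + η2
η = 27 + 33 = 60
N = 85 + 166 = 251
log2(60) ≈ 5.9069
V = 251 * 5.9069 = 1482.63

1482.63


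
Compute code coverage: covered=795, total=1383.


Coverage = covered / total * 100
Coverage = 795 / 1383 * 100
Coverage = 57.48%

57.48%


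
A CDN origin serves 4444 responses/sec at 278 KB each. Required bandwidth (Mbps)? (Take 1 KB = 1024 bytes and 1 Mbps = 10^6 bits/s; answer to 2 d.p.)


Formula: Mbps = payload_bytes * RPS * 8 / 1e6
Payload per request = 278 KB = 278 * 1024 = 284672 bytes
Total bytes/sec = 284672 * 4444 = 1265082368
Total bits/sec = 1265082368 * 8 = 10120658944
Mbps = 10120658944 / 1e6 = 10120.66

10120.66 Mbps


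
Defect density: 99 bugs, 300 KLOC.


Defect density = defects / KLOC
Defect density = 99 / 300
Defect density = 0.33 defects/KLOC

0.33 defects/KLOC


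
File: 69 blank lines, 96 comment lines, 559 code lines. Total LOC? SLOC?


Total LOC = blank + comment + code
Total LOC = 69 + 96 + 559 = 724
SLOC (source only) = code = 559

Total LOC: 724, SLOC: 559


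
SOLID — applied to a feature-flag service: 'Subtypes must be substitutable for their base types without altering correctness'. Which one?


This describes the Liskov Substitution Principle (LSP)

Liskov Substitution Principle (LSP)


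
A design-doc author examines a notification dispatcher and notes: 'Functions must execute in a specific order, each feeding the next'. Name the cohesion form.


Reasoning: Output of one is input to next
Type: Sequential cohesion

Sequential cohesion


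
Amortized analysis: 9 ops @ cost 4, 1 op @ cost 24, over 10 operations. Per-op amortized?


Formula: Amortized cost = Total cost / Operations
Total cost = (9 * 4) + (1 * 24)
Total cost = 36 + 24 = 60
Amortized = 60 / 10 = 6.0

6.0


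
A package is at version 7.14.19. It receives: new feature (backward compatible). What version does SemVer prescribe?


Current: 7.14.19
Change category: 'new feature (backward compatible)' → minor bump
SemVer rule: minor bump → increment MINOR, reset PATCH to 0 (MAJOR unchanged)
New: 7.15.0

7.15.0


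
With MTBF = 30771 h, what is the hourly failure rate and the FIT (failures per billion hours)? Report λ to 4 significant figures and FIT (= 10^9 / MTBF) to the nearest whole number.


Formula: λ = 1 / MTBF; FIT = λ × 1e9 = 1e9 / MTBF
λ = 1 / 30771 ≈ 3.250e-05 failures/hour
FIT = 1e9 / 30771 ≈ 32498 failures per 1e9 hours (nearest whole number)

λ = 3.250e-05 /h, FIT = 32498


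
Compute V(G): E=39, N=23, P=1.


Formula: V(G) = E - N + 2P
V(G) = 39 - 23 + 2*1
V(G) = 16 + 2
V(G) = 18

18


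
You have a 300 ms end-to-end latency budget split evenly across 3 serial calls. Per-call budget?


Formula: per_stage = total_budget / stages
per_stage = 300 / 3
per_stage = 100.0 ms

100.0 ms


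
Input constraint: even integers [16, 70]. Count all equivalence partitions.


Constraint: even integers in [16, 70]
Class 1: x < 16 — out-of-range invalid
Class 2: x in [16,70] but odd — wrong type invalid
Class 3: x in [16,70] and even — valid
Class 4: x > 70 — out-of-range invalid
Total equivalence classes: 4

4 equivalence classes


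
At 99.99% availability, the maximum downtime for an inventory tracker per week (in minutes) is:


Formula: allowed downtime = period * (100 - SLA) / 100
Period (week) = 10080 minutes
Unavailability fraction = (100 - 99.99) / 100
Allowed downtime = 10080 * (100 - 99.99) / 100
Allowed downtime = 1.008 minutes

1.008 minutes


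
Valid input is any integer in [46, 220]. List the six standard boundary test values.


Range: [46, 220]
Boundaries: just below min, min, min+1, max-1, max, just above max
Values: [45, 46, 47, 219, 220, 221]

[45, 46, 47, 219, 220, 221]


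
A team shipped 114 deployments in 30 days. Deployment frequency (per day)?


Formula: deployments per day = releases / days
= 114 / 30
= 3.8 deploys/day
(equivalently, 26.6 deploys/week)

3.8 deploys/day


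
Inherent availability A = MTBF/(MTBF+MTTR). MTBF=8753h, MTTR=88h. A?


Availability = MTBF / (MTBF + MTTR)
Availability = 8753 / (8753 + 88)
Availability = 8753 / 8841
Availability = 99.0046%

99.0046%


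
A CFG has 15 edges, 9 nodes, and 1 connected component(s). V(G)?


Formula: V(G) = E - N + 2P
V(G) = 15 - 9 + 2*1
V(G) = 6 + 2
V(G) = 8

8


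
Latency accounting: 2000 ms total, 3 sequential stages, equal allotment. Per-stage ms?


Formula: per_stage = total_budget / stages
per_stage = 2000 / 3
per_stage = 666.67 ms

666.67 ms


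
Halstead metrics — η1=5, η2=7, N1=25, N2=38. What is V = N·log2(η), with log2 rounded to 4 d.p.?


Formula: V = N * log2(η), where N = N1 + N2 and η = η1 + η2
η = 5 + 7 = 12
N = 25 + 38 = 63
log2(12) ≈ 3.5850
V = 63 * 3.5850 = 225.86

225.86


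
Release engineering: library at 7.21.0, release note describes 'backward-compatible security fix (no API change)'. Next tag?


Current: 7.21.0
Change category: 'backward-compatible security fix (no API change)' → patch bump
SemVer rule: patch bump → increment PATCH (MAJOR and MINOR unchanged)
New: 7.21.1

7.21.1


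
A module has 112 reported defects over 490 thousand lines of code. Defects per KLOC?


Defect density = defects / KLOC
Defect density = 112 / 490
Defect density = 0.229 defects/KLOC

0.229 defects/KLOC


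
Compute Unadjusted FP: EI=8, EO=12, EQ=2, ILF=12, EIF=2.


UFP = EI*4 + EO*5 + EQ*4 + ILF*10 + EIF*7
UFP = 8*4 + 12*5 + 2*4 + 12*10 + 2*7
UFP = 32 + 60 + 8 + 120 + 14
UFP = 234

234


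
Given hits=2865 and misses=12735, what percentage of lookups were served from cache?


Formula: hit rate = hits / (hits + misses) * 100
hit rate = 2865 / (2865 + 12735) * 100
hit rate = 2865 / 15600 * 100
hit rate = 18.37%

18.37%


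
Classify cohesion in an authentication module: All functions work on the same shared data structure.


Reasoning: Functions share data
Type: Communicational cohesion

Communicational cohesion


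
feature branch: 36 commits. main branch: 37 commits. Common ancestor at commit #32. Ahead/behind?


Common ancestor: commit #32
feature commits after divergence: 36 - 32 = 4
main commits after divergence: 37 - 32 = 5
feature is 4 commits ahead of main
main is 5 commits ahead of feature

feature ahead: 4, main ahead: 5


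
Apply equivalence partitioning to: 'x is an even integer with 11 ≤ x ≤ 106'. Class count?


Constraint: even integers in [11, 106]
Class 1: x < 11 — out-of-range invalid
Class 2: x in [11,106] but odd — wrong type invalid
Class 3: x in [11,106] and even — valid
Class 4: x > 106 — out-of-range invalid
Total equivalence classes: 4

4 equivalence classes


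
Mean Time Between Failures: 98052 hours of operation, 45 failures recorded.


Formula: MTBF = Total operating time / Number of failures
MTBF = 98052 / 45
MTBF = 2178.93 hours

2178.93 hours


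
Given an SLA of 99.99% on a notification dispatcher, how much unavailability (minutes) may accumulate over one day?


Formula: allowed downtime = period * (100 - SLA) / 100
Period (day) = 1440 minutes
Unavailability fraction = (100 - 99.99) / 100
Allowed downtime = 1440 * (100 - 99.99) / 100
Allowed downtime = 0.144 minutes

0.144 minutes


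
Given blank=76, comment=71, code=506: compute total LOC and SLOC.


Total LOC = blank + comment + code
Total LOC = 76 + 71 + 506 = 653
SLOC (source only) = code = 506

Total LOC: 653, SLOC: 506


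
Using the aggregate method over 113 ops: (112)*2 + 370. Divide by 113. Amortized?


Formula: Amortized cost = Total cost / Operations
Total cost = (112 * 2) + (1 * 370)
Total cost = 224 + 370 = 594
Amortized = 594 / 113 = 5.2566

5.2566


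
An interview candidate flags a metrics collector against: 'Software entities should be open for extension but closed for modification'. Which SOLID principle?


This describes the Open/Closed Principle (OCP)

Open/Closed Principle (OCP)


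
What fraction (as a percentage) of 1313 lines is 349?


Coverage = covered / total * 100
Coverage = 349 / 1313 * 100
Coverage = 26.58%

26.58%


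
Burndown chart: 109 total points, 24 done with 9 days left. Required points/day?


Formula: Required rate = Remaining points / Days left
Remaining = 109 - 24 = 85 points
Required rate = 85 / 9 = 9.44 points/day

9.44 points/day


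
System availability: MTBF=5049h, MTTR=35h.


Availability = MTBF / (MTBF + MTTR)
Availability = 5049 / (5049 + 35)
Availability = 5049 / 5084
Availability = 99.3116%

99.3116%


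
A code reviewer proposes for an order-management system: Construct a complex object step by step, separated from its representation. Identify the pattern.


This matches the Builder pattern

Builder


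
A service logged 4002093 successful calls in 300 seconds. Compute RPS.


Formula: throughput = requests / seconds
throughput = 4002093 / 300
throughput = 13340.31 requests/second

13340.31 requests/second


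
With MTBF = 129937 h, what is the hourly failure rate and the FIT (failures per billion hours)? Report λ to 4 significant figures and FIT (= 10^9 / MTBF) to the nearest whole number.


Formula: λ = 1 / MTBF; FIT = λ × 1e9 = 1e9 / MTBF
λ = 1 / 129937 ≈ 7.696e-06 failures/hour
FIT = 1e9 / 129937 ≈ 7696 failures per 1e9 hours (nearest whole number)

λ = 7.696e-06 /h, FIT = 7696


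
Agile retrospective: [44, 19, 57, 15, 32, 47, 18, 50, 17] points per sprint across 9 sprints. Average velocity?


Formula: Avg velocity = Total points / Number of sprints
Points: [44, 19, 57, 15, 32, 47, 18, 50, 17]
Sum = 44 + 19 + 57 + 15 + 32 + 47 + 18 + 50 + 17 = 299
Avg velocity = 299 / 9 = 33.22 points/sprint

33.22 points/sprint


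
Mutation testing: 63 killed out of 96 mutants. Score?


Mutation score = killed / total * 100
Mutation score = 63 / 96 * 100
Mutation score = 65.63%

65.63%


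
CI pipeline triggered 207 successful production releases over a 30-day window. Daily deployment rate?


Formula: deployments per day = releases / days
= 207 / 30
= 6.9 deploys/day
(equivalently, 48.3 deploys/week)

6.9 deploys/day


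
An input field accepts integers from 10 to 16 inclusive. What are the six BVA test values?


Range: [10, 16]
Boundaries: just below min, min, min+1, max-1, max, just above max
Values: [9, 10, 11, 15, 16, 17]

[9, 10, 11, 15, 16, 17]


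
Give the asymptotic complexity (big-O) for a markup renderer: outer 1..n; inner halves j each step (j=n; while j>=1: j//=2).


Reasoning: n times log n
Complexity: O(n log n)

O(n log n)


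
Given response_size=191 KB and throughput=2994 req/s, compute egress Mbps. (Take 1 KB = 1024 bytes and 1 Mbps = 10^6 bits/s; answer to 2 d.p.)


Formula: Mbps = payload_bytes * RPS * 8 / 1e6
Payload per request = 191 KB = 191 * 1024 = 195584 bytes
Total bytes/sec = 195584 * 2994 = 585578496
Total bits/sec = 585578496 * 8 = 4684627968
Mbps = 4684627968 / 1e6 = 4684.63

4684.63 Mbps


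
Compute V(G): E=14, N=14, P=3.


Formula: V(G) = E - N + 2P
V(G) = 14 - 14 + 2*3
V(G) = 0 + 6
V(G) = 6

6


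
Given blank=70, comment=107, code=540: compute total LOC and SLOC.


Total LOC = blank + comment + code
Total LOC = 70 + 107 + 540 = 717
SLOC (source only) = code = 540

Total LOC: 717, SLOC: 540


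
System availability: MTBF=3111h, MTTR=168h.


Availability = MTBF / (MTBF + MTTR)
Availability = 3111 / (3111 + 168)
Availability = 3111 / 3279
Availability = 94.8765%

94.8765%


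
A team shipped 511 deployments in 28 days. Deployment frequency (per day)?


Formula: deployments per day = releases / days
= 511 / 28
= 18.25 deploys/day
(equivalently, 127.75 deploys/week)

18.25 deploys/day


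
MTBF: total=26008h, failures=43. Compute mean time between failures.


Formula: MTBF = Total operating time / Number of failures
MTBF = 26008 / 43
MTBF = 604.84 hours

604.84 hours


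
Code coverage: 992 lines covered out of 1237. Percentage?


Coverage = covered / total * 100
Coverage = 992 / 1237 * 100
Coverage = 80.19%

80.19%


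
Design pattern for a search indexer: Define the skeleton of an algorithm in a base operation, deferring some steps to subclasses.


This matches the Template Method pattern

Template Method


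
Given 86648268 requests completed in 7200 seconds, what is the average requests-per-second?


Formula: throughput = requests / seconds
throughput = 86648268 / 7200
throughput = 12034.48 requests/second

12034.48 requests/second


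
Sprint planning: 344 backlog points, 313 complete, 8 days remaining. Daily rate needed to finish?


Formula: Required rate = Remaining points / Days left
Remaining = 344 - 313 = 31 points
Required rate = 31 / 8 = 3.88 points/day

3.88 points/day


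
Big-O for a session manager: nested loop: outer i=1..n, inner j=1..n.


Reasoning: n iterations times n iterations
Complexity: O(n^2)

O(n^2)


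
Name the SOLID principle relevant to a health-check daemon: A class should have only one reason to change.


This describes the Single Responsibility Principle (SRP)

Single Responsibility Principle (SRP)


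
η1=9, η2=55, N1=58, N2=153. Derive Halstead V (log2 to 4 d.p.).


Formula: V = N * log2(η), where N = N1 + N2 and η = η1 + η2
η = 9 + 55 = 64
N = 58 + 153 = 211
log2(64) ≈ 6.0000
V = 211 * 6.0000 = 1266.00

1266.00


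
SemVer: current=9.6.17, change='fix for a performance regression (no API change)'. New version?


Current: 9.6.17
Change category: 'fix for a performance regression (no API change)' → patch bump
SemVer rule: patch bump → increment PATCH (MAJOR and MINOR unchanged)
New: 9.6.18

9.6.18


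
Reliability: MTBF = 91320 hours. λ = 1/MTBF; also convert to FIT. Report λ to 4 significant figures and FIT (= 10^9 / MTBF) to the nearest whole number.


Formula: λ = 1 / MTBF; FIT = λ × 1e9 = 1e9 / MTBF
λ = 1 / 91320 ≈ 1.095e-05 failures/hour
FIT = 1e9 / 91320 ≈ 10951 failures per 1e9 hours (nearest whole number)

λ = 1.095e-05 /h, FIT = 10951


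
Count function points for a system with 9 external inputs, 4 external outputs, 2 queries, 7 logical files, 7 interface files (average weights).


UFP = EI*4 + EO*5 + EQ*4 + ILF*10 + EIF*7
UFP = 9*4 + 4*5 + 2*4 + 7*10 + 7*7
UFP = 36 + 20 + 8 + 70 + 49
UFP = 183

183


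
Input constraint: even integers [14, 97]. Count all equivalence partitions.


Constraint: even integers in [14, 97]
Class 1: x < 14 — out-of-range invalid
Class 2: x in [14,97] but odd — wrong type invalid
Class 3: x in [14,97] and even — valid
Class 4: x > 97 — out-of-range invalid
Total equivalence classes: 4

4 equivalence classes


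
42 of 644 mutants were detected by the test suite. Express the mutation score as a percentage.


Mutation score = killed / total * 100
Mutation score = 42 / 644 * 100
Mutation score = 6.52%

6.52%


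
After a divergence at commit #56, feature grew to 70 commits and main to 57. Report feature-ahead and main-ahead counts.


Common ancestor: commit #56
feature commits after divergence: 70 - 56 = 14
main commits after divergence: 57 - 56 = 1
feature is 14 commits ahead of main
main is 1 commits ahead of feature

feature ahead: 14, main ahead: 1


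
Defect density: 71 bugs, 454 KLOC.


Defect density = defects / KLOC
Defect density = 71 / 454
Defect density = 0.156 defects/KLOC

0.156 defects/KLOC


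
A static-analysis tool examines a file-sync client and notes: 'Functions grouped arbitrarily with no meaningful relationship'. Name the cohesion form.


Reasoning: Worst: random grouping
Type: Coincidental cohesion

Coincidental cohesion


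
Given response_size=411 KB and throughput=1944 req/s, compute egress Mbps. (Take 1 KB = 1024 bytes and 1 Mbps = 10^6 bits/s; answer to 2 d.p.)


Formula: Mbps = payload_bytes * RPS * 8 / 1e6
Payload per request = 411 KB = 411 * 1024 = 420864 bytes
Total bytes/sec = 420864 * 1944 = 818159616
Total bits/sec = 818159616 * 8 = 6545276928
Mbps = 6545276928 / 1e6 = 6545.28

6545.28 Mbps


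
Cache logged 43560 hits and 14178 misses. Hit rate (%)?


Formula: hit rate = hits / (hits + misses) * 100
hit rate = 43560 / (43560 + 14178) * 100
hit rate = 43560 / 57738 * 100
hit rate = 75.44%

75.44%


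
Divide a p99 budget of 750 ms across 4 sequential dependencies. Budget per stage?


Formula: per_stage = total_budget / stages
per_stage = 750 / 4
per_stage = 187.5 ms

187.5 ms


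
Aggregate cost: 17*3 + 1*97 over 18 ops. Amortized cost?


Formula: Amortized cost = Total cost / Operations
Total cost = (17 * 3) + (1 * 97)
Total cost = 51 + 97 = 148
Amortized = 148 / 18 = 8.2222

8.2222


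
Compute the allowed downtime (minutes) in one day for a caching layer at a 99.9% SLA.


Formula: allowed downtime = period * (100 - SLA) / 100
Period (day) = 1440 minutes
Unavailability fraction = (100 - 99.9) / 100
Allowed downtime = 1440 * (100 - 99.9) / 100
Allowed downtime = 1.44 minutes

1.44 minutes


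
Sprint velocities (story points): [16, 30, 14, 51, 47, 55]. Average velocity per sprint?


Formula: Avg velocity = Total points / Number of sprints
Points: [16, 30, 14, 51, 47, 55]
Sum = 16 + 30 + 14 + 51 + 47 + 55 = 213
Avg velocity = 213 / 6 = 35.5 points/sprint

35.5 points/sprint


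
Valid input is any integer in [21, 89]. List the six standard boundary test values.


Range: [21, 89]
Boundaries: just below min, min, min+1, max-1, max, just above max
Values: [20, 21, 22, 88, 89, 90]

[20, 21, 22, 88, 89, 90]


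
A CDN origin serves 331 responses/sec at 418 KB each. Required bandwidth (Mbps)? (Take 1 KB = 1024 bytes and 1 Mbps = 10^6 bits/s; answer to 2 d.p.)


Formula: Mbps = payload_bytes * RPS * 8 / 1e6
Payload per request = 418 KB = 418 * 1024 = 428032 bytes
Total bytes/sec = 428032 * 331 = 141678592
Total bits/sec = 141678592 * 8 = 1133428736
Mbps = 1133428736 / 1e6 = 1133.43

1133.43 Mbps


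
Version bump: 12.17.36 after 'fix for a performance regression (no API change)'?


Current: 12.17.36
Change category: 'fix for a performance regression (no API change)' → patch bump
SemVer rule: patch bump → increment PATCH (MAJOR and MINOR unchanged)
New: 12.17.37

12.17.37


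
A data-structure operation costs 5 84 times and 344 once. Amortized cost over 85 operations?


Formula: Amortized cost = Total cost / Operations
Total cost = (84 * 5) + (1 * 344)
Total cost = 420 + 344 = 764
Amortized = 764 / 85 = 8.9882

8.9882


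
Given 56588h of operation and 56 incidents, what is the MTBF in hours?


Formula: MTBF = Total operating time / Number of failures
MTBF = 56588 / 56
MTBF = 1010.5 hours

1010.5 hours


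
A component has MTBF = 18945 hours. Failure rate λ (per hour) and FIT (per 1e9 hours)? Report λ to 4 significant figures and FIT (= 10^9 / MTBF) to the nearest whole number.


Formula: λ = 1 / MTBF; FIT = λ × 1e9 = 1e9 / MTBF
λ = 1 / 18945 ≈ 5.278e-05 failures/hour
FIT = 1e9 / 18945 ≈ 52784 failures per 1e9 hours (nearest whole number)

λ = 5.278e-05 /h, FIT = 52784


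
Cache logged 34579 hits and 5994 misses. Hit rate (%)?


Formula: hit rate = hits / (hits + misses) * 100
hit rate = 34579 / (34579 + 5994) * 100
hit rate = 34579 / 40573 * 100
hit rate = 85.23%

85.23%


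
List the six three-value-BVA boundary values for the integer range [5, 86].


Range: [5, 86]
Boundaries: just below min, min, min+1, max-1, max, just above max
Values: [4, 5, 6, 85, 86, 87]

[4, 5, 6, 85, 86, 87]


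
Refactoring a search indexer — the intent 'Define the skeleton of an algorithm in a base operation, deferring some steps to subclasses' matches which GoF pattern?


This matches the Template Method pattern

Template Method


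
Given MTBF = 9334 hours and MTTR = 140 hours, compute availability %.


Availability = MTBF / (MTBF + MTTR)
Availability = 9334 / (9334 + 140)
Availability = 9334 / 9474
Availability = 98.5223%

98.5223%


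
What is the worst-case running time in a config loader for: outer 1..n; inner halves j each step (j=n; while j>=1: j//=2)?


Reasoning: n times log n
Complexity: O(n log n)

O(n log n)


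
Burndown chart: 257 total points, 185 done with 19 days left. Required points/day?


Formula: Required rate = Remaining points / Days left
Remaining = 257 - 185 = 72 points
Required rate = 72 / 19 = 3.79 points/day

3.79 points/day


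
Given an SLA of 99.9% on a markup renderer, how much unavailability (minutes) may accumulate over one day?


Formula: allowed downtime = period * (100 - SLA) / 100
Period (day) = 1440 minutes
Unavailability fraction = (100 - 99.9) / 100
Allowed downtime = 1440 * (100 - 99.9) / 100
Allowed downtime = 1.44 minutes

1.44 minutes


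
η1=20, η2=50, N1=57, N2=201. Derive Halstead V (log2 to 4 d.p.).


Formula: V = N * log2(η), where N = N1 + N2 and η = η1 + η2
η = 20 + 50 = 70
N = 57 + 201 = 258
log2(70) ≈ 6.1293
V = 258 * 6.1293 = 1581.36

1581.36


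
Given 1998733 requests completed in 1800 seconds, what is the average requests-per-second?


Formula: throughput = requests / seconds
throughput = 1998733 / 1800
throughput = 1110.41 requests/second

1110.41 requests/second


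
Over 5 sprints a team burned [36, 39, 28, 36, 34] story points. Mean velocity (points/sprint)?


Formula: Avg velocity = Total points / Number of sprints
Points: [36, 39, 28, 36, 34]
Sum = 36 + 39 + 28 + 36 + 34 = 173
Avg velocity = 173 / 5 = 34.6 points/sprint

34.6 points/sprint


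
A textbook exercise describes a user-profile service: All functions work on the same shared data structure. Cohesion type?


Reasoning: Functions share data
Type: Communicational cohesion

Communicational cohesion


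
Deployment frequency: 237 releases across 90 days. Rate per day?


Formula: deployments per day = releases / days
= 237 / 90
= 2.633 deploys/day
(equivalently, 18.43 deploys/week)

2.633 deploys/day


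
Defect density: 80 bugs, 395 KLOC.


Defect density = defects / KLOC
Defect density = 80 / 395
Defect density = 0.203 defects/KLOC

0.203 defects/KLOC


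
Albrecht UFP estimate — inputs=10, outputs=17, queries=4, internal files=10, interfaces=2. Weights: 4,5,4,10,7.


UFP = EI*4 + EO*5 + EQ*4 + ILF*10 + EIF*7
UFP = 10*4 + 17*5 + 4*4 + 10*10 + 2*7
UFP = 40 + 85 + 16 + 100 + 14
UFP = 255

255


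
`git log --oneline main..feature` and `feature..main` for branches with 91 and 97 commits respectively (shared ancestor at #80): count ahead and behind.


Common ancestor: commit #80
feature commits after divergence: 91 - 80 = 11
main commits after divergence: 97 - 80 = 17
feature is 11 commits ahead of main
main is 17 commits ahead of feature

feature ahead: 11, main ahead: 17


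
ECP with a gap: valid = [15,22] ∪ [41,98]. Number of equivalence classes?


Valid ranges: [15,22] and [41,98]
Class 1: x < 15 — invalid
Class 2: 15 ≤ x ≤ 22 — valid
Class 3: 22 < x < 41 — invalid (gap between ranges)
Class 4: 41 ≤ x ≤ 98 — valid
Class 5: x > 98 — invalid
Total equivalence classes: 5

5 equivalence classes


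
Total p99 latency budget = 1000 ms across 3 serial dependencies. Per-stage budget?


Formula: per_stage = total_budget / stages
per_stage = 1000 / 3
per_stage = 333.33 ms

333.33 ms


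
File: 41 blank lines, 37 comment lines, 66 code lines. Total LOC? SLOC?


Total LOC = blank + comment + code
Total LOC = 41 + 37 + 66 = 144
SLOC (source only) = code = 66

Total LOC: 144, SLOC: 66


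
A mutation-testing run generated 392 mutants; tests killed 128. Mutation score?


Mutation score = killed / total * 100
Mutation score = 128 / 392 * 100
Mutation score = 32.65%

32.65%


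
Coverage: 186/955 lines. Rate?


Coverage = covered / total * 100
Coverage = 186 / 955 * 100
Coverage = 19.48%

19.48%


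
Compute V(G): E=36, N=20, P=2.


Formula: V(G) = E - N + 2P
V(G) = 36 - 20 + 2*2
V(G) = 16 + 4
V(G) = 20

20


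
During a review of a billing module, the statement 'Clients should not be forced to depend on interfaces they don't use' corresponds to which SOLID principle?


This describes the Interface Segregation Principle (ISP)

Interface Segregation Principle (ISP)


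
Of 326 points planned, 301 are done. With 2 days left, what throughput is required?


Formula: Required rate = Remaining points / Days left
Remaining = 326 - 301 = 25 points
Required rate = 25 / 2 = 12.5 points/day

12.5 points/day


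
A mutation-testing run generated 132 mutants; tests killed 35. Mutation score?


Mutation score = killed / total * 100
Mutation score = 35 / 132 * 100
Mutation score = 26.52%

26.52%


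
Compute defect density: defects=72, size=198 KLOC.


Defect density = defects / KLOC
Defect density = 72 / 198
Defect density = 0.364 defects/KLOC

0.364 defects/KLOC


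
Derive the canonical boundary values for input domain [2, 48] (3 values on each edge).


Range: [2, 48]
Boundaries: just below min, min, min+1, max-1, max, just above max
Values: [1, 2, 3, 47, 48, 49]

[1, 2, 3, 47, 48, 49]


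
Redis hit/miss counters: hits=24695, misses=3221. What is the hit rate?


Formula: hit rate = hits / (hits + misses) * 100
hit rate = 24695 / (24695 + 3221) * 100
hit rate = 24695 / 27916 * 100
hit rate = 88.46%

88.46%


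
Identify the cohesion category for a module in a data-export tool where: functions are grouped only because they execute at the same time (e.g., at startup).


Reasoning: Related by timing only
Type: Temporal cohesion

Temporal cohesion


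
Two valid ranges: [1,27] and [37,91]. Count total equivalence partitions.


Valid ranges: [1,27] and [37,91]
Class 1: x < 1 — invalid
Class 2: 1 ≤ x ≤ 27 — valid
Class 3: 27 < x < 37 — invalid (gap between ranges)
Class 4: 37 ≤ x ≤ 91 — valid
Class 5: x > 91 — invalid
Total equivalence classes: 5

5 equivalence classes


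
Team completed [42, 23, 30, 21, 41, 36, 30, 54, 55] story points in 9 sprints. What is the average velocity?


Formula: Avg velocity = Total points / Number of sprints
Points: [42, 23, 30, 21, 41, 36, 30, 54, 55]
Sum = 42 + 23 + 30 + 21 + 41 + 36 + 30 + 54 + 55 = 332
Avg velocity = 332 / 9 = 36.89 points/sprint

36.89 points/sprint


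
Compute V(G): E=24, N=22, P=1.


Formula: V(G) = E - N + 2P
V(G) = 24 - 22 + 2*1
V(G) = 2 + 2
V(G) = 4

4


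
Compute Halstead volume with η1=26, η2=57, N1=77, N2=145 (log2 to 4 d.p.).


Formula: V = N * log2(η), where N = N1 + N2 and η = η1 + η2
η = 26 + 57 = 83
N = 77 + 145 = 222
log2(83) ≈ 6.3750
V = 222 * 6.3750 = 1415.25

1415.25


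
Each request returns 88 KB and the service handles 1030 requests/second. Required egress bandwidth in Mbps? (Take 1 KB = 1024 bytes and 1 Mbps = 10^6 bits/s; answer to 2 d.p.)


Formula: Mbps = payload_bytes * RPS * 8 / 1e6
Payload per request = 88 KB = 88 * 1024 = 90112 bytes
Total bytes/sec = 90112 * 1030 = 92815360
Total bits/sec = 92815360 * 8 = 742522880
Mbps = 742522880 / 1e6 = 742.52

742.52 Mbps


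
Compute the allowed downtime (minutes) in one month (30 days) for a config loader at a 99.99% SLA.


Formula: allowed downtime = period * (100 - SLA) / 100
Period (month (30 days)) = 43200 minutes
Unavailability fraction = (100 - 99.99) / 100
Allowed downtime = 43200 * (100 - 99.99) / 100
Allowed downtime = 4.32 minutes

4.32 minutes


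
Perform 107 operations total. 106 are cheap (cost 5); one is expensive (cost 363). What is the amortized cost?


Formula: Amortized cost = Total cost / Operations
Total cost = (106 * 5) + (1 * 363)
Total cost = 530 + 363 = 893
Amortized = 893 / 107 = 8.3458

8.3458
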